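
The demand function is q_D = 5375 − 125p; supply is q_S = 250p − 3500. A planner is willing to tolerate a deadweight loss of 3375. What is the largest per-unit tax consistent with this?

9

In inverse form: demand p = 43 − 0.008q, supply p = 14 + 0.004q.
Competitive equilibrium: 43 − 0.008q = 14 + 0.004q → q* = 2416.6667, p* = 23.6667.
A tax t gives Δq = t/0.012 and wedge t, so DWL = t²/0.024.
t²/0.024 = 3375 → t² = 81 → t = 9.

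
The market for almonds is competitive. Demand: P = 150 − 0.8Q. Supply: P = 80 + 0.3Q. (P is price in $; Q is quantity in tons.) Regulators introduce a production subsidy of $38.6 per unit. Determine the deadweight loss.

$677.25

Competitive equilibrium: 150 − 0.8Q = 80 + 0.3Q → Q* = 63.6364, P* = 99.0909.
The subsidy lowers effective supply by 38.6: P = 41.4 + 0.3Q.
New quantity: 150 − 0.8Q = 41.4 + 0.3Q → Q' = 98.7273.
Overproduction ΔQ = 98.7273 − 63.6364 = 35.0909; wedge = subsidy = 38.6.
Deadweight loss = ½ × 35.0909 × 38.6 = $677.25.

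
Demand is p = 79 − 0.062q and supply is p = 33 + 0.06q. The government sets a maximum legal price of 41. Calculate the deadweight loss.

Competitive equilibrium: 79 − 0.062q = 33 + 0.06q → q* = 377.0492, p* = 55.623.
At the ceiling p = 41, quantity supplied = (41 − 33)/0.06 = 133.3333.
Willingness to pay at q' = 133.3333: 79 − 0.062·133.3333 = 70.7333.
Δq = 377.0492 − 133.3333 = 243.7159; wedge = 70.7333 − 41 = 29.7333.
The triangle = ½ × 243.7159 × 29.7333 = 3623.24.

3623.24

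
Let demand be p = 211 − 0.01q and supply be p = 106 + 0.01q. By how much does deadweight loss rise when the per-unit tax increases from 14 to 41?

37125

Competitive equilibrium: 211 − 0.01q = 106 + 0.01q → q* = 5250, p* = 158.5.
For a per-unit tax t: Δq = t/0.02, so DWL = ½·t·(t/0.02) = t²/0.04.
At t = 14: DWL = 4900. At t = 41: DWL = 42025.
Increase = 42025 − 4900 = 37125.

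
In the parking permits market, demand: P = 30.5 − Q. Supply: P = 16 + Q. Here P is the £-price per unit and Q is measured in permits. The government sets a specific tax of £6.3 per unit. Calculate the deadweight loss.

£9.92

Competitive equilibrium: 30.5 − Q = 16 + Q → Q* = 7.25, P* = 23.25.
With the tax, the buyer price exceeds the seller price by 6.3: (30.5 − Q) − (16 + Q) = 6.3 → Q' = 4.1.
ΔQ = 7.25 − 4.1 = 3.15; the wedge equals the tax, 6.3.
DWL = ½ × 3.15 × 6.3 = £9.92.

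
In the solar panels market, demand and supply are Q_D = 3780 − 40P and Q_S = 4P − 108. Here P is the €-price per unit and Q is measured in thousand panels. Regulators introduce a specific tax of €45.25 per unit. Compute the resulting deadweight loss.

€3722.84 thousand

In inverse form: demand P = 94.5 − 0.025Q, supply P = 27 + 0.25Q.
Competitive equilibrium: 94.5 − 0.025Q = 27 + 0.25Q → Q* = 245.4545, P* = 88.3636.
With the tax, the buyer price exceeds the seller price by 45.25: (94.5 − 0.025Q) − (27 + 0.25Q) = 45.25 → Q' = 80.9091.
ΔQ = 245.4545 − 80.9091 = 164.5454; the wedge equals the tax, 45.25.
Deadweight loss = ½ × 164.5454 × 45.25 = €3722.84 thousand.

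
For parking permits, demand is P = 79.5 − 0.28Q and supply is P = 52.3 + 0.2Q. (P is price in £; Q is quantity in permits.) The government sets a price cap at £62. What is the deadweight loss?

£16.01

Competitive equilibrium: 79.5 − 0.28Q = 52.3 + 0.2Q → Q* = 56.6667, P* = 63.6333.
At the ceiling P = 62, quantity supplied = (62 − 52.3)/0.2 = 48.5.
Willingness to pay at Q' = 48.5: 79.5 − 0.28·48.5 = 65.92.
ΔQ = 56.6667 − 48.5 = 8.1667; wedge = 65.92 − 62 = 3.92.
Deadweight loss = ½ × 8.1667 × 3.92 = £16.01.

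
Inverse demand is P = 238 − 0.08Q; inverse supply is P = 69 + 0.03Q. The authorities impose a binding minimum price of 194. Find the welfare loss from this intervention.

53510.23

Competitive equilibrium: 238 − 0.08Q = 69 + 0.03Q → Q* = 1536.3636, P* = 115.0909.
At the floor P = 194, quantity demanded = (238 − 194)/0.08 = 550.
Sellers' marginal cost at Q' = 550: 69 + 0.03·550 = 85.5.
ΔQ = 1536.3636 − 550 = 986.3636; wedge = 194 − 85.5 = 108.5.
DWL = ½ × 986.3636 × 108.5 = 53510.23.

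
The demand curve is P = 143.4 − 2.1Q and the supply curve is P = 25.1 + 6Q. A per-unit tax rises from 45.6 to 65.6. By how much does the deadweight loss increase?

137.28

Competitive equilibrium: 143.4 − 2.1Q = 25.1 + 6Q → Q* = 14.6049, P* = 112.7296.
For a per-unit tax t: ΔQ = t/8.1, so DWL = ½·t·(t/8.1) = t²/16.2.
At t = 45.6: DWL = 128.356. At t = 65.6: DWL = 265.64.
Increase = 265.64 − 128.356 = 137.28.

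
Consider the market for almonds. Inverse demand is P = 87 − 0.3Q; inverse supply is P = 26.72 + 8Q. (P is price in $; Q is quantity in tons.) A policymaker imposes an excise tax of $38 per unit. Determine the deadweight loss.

Competitive equilibrium: 87 − 0.3Q = 26.72 + 8Q → Q* = 7.2627, P* = 84.8212.
With the tax, the buyer price exceeds the seller price by 38: (87 − 0.3Q) − (26.72 + 8Q) = 38 → Q' = 2.6843.
ΔQ = 7.2627 − 2.6843 = 4.5784; the wedge equals the tax, 38.
Welfare loss = ½ × 4.5784 × 38 = $86.99.

$86.99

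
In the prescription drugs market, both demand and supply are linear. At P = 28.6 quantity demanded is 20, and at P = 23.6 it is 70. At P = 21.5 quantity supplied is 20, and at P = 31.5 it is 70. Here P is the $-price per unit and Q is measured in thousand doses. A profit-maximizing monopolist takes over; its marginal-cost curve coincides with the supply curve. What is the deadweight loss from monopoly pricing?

$17.88 thousand

Demand slope = (23.6 − 28.6)/(70 − 20) = −0.1, so P = 30.6 − 0.1Q.
Supply slope = (31.5 − 21.5)/(70 − 20) = 0.2, so P = 17.5 + 0.2Q.
Competitive equilibrium: 30.6 − 0.1Q = 17.5 + 0.2Q → Q* = 43.6667, P* = 26.2333.
Marginal revenue: MR = 30.6 − 0.2Q. Set MR = MC: 30.6 − 0.2Q = 17.5 + 0.2Q → Q_m = 32.75.
Price P_m = 30.6 − 0.1·32.75 = 27.325; MC(Q_m) = 17.5 + 0.2·32.75 = 24.05.
Competitive Q* = 43.6667, so ΔQ = 10.9167; wedge = 27.325 − 24.05 = 3.275.
Welfare loss = ½ × 10.9167 × 3.275 = $17.88 thousand.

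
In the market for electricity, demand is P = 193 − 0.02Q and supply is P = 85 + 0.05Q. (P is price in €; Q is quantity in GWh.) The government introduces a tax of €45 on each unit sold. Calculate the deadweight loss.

Competitive equilibrium: 193 − 0.02Q = 85 + 0.05Q → Q* = 1542.85714, P* = 162.14286.
With the tax, the buyer price exceeds the seller price by 45: (193 − 0.02Q) − (85 + 0.05Q) = 45 → Q' = 900.
ΔQ = 1542.85714 − 900 = 642.85714; the wedge equals the tax, 45.
DWL = ½ × 642.85714 × 45 = €14464.29.

€14464.29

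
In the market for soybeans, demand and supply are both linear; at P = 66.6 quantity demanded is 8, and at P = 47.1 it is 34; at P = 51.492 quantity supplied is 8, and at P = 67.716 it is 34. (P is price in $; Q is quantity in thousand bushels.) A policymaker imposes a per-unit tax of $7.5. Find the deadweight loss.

$20.47 thousand

Demand slope = (47.1 − 66.6)/(34 − 8) = −0.75, so P = 72.6 − 0.75Q.
Supply slope = (67.716 − 51.492)/(34 − 8) = 0.624, so P = 46.5 + 0.624Q.
Competitive equilibrium: 72.6 − 0.75Q = 46.5 + 0.624Q → Q* = 18.9956, P* = 58.3533.
With the tax, the buyer price exceeds the seller price by 7.5: (72.6 − 0.75Q) − (46.5 + 0.624Q) = 7.5 → Q' = 13.5371.
ΔQ = 18.9956 − 13.5371 = 5.4585; the wedge equals the tax, 7.5.
Welfare loss = ½ × 5.4585 × 7.5 = $20.47 thousand.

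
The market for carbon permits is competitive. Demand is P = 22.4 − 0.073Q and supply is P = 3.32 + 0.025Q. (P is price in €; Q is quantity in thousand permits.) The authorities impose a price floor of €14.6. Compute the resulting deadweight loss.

€378.12 thousand

Competitive equilibrium: 22.4 − 0.073Q = 3.32 + 0.025Q → Q* = 194.6939, P* = 8.1873.
At the floor P = 14.6, quantity demanded = (22.4 − 14.6)/0.073 = 106.8493.
Sellers' marginal cost at Q' = 106.8493: 3.32 + 0.025·106.8493 = 5.9912.
ΔQ = 194.6939 − 106.8493 = 87.8446; wedge = 14.6 − 5.9912 = 8.6088.
Welfare loss = ½ × 87.8446 × 8.6088 = €378.12 thousand.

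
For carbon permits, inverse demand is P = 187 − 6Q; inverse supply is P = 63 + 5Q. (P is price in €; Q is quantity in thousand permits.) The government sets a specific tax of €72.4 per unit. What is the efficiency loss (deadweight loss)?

Competitive equilibrium: 187 − 6Q = 63 + 5Q → Q* = 11.2727, P* = 119.3636.
With the tax, the buyer price exceeds the seller price by 72.4: (187 − 6Q) − (63 + 5Q) = 72.4 → Q' = 4.6909.
ΔQ = 11.2727 − 4.6909 = 6.5818; the wedge equals the tax, 72.4.
DWL = ½ × 6.5818 × 72.4 = €238.26 thousand.

€238.26 thousand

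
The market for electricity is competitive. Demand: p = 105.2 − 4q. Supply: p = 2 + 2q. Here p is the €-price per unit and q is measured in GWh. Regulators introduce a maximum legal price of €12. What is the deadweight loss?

Competitive equilibrium: 105.2 − 4q = 2 + 2q → q* = 17.2, p* = 36.4.
At the ceiling p = 12, quantity supplied = (12 − 2)/2 = 5.
Willingness to pay at q' = 5: 105.2 − 4·5 = 85.2.
Δq = 17.2 − 5 = 12.2; wedge = 85.2 − 12 = 73.2.
DWL = ½ × 12.2 × 73.2 = €446.52.

€446.52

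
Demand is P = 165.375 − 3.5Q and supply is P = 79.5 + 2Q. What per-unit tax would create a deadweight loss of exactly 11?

Competitive equilibrium: 165.375 − 3.5Q = 79.5 + 2Q → Q* = 15.6136, P* = 110.7273.
A tax t gives ΔQ = t/5.5 and wedge t, so DWL = t²/11.
t²/11 = 11 → t² = 121 → t = 11.

11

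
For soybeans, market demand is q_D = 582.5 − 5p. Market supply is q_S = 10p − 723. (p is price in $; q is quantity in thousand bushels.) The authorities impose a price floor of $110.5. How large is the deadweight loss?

In inverse form: demand p = 116.5 − 0.2q, supply p = 72.3 + 0.1q.
Competitive equilibrium: 116.5 − 0.2q = 72.3 + 0.1q → q* = 147.3333, p* = 87.0333.
At the floor p = 110.5, quantity demanded = (116.5 − 110.5)/0.2 = 30.
Sellers' marginal cost at q' = 30: 72.3 + 0.1·30 = 75.3.
Δq = 147.3333 − 30 = 117.3333; wedge = 110.5 − 75.3 = 35.2.
The triangle = ½ × 117.3333 × 35.2 = $2065.07 thousand.

$2065.07 thousand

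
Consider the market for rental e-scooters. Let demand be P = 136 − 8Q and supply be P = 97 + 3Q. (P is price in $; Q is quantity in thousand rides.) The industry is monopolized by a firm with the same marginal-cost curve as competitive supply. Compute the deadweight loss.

Competitive equilibrium: 136 − 8Q = 97 + 3Q → Q* = 3.5455, P* = 107.6364.
Marginal revenue: MR = 136 − 16Q. Set MR = MC: 136 − 16Q = 97 + 3Q → Q_m = 2.0526.
Price P_m = 136 − 8·2.0526 = 119.5792; MC(Q_m) = 97 + 3·2.0526 = 103.1578.
Competitive Q* = 3.5455, so ΔQ = 1.4929; wedge = 119.5792 − 103.1578 = 16.4214.
The triangle = ½ × 1.4929 × 16.4214 = $12.26 thousand.

$12.26 thousand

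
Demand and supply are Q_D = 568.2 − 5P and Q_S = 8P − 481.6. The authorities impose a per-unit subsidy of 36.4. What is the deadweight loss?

2038.40

In inverse form: demand P = 113.64 − 0.2Q, supply P = 60.2 + 0.125Q.
Competitive equilibrium: 113.64 − 0.2Q = 60.2 + 0.125Q → Q* = 164.4308, P* = 80.7538.
The subsidy lowers effective supply by 36.4: P = 23.8 + 0.125Q.
New quantity: 113.64 − 0.2Q = 23.8 + 0.125Q → Q' = 276.4308.
Overproduction ΔQ = 276.4308 − 164.4308 = 112; wedge = subsidy = 36.4.
DWL = ½ × 112 × 36.4 = 2038.40.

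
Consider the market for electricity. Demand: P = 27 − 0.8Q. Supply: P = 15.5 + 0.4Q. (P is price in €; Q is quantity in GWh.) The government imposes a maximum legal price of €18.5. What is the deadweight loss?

€2.60

Competitive equilibrium: 27 − 0.8Q = 15.5 + 0.4Q → Q* = 9.5833, P* = 19.3333.
At the ceiling P = 18.5, quantity supplied = (18.5 − 15.5)/0.4 = 7.5.
Willingness to pay at Q' = 7.5: 27 − 0.8·7.5 = 21.
ΔQ = 9.5833 − 7.5 = 2.0833; wedge = 21 − 18.5 = 2.5.
Welfare loss = ½ × 2.0833 × 2.5 = €2.60.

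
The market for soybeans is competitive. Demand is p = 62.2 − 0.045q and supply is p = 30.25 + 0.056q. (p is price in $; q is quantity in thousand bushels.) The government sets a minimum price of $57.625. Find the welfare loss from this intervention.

Competitive equilibrium: 62.2 − 0.045q = 30.25 + 0.056q → q* = 316.3366, p* = 47.9649.
At the floor p = 57.625, quantity demanded = (62.2 − 57.625)/0.045 = 101.6667.
Sellers' marginal cost at q' = 101.6667: 30.25 + 0.056·101.6667 = 35.9433.
Δq = 316.3366 − 101.6667 = 214.6699; wedge = 57.625 − 35.9433 = 21.6817.
Welfare loss = ½ × 214.6699 × 21.6817 = $2327.20 thousand.

$2327.20 thousand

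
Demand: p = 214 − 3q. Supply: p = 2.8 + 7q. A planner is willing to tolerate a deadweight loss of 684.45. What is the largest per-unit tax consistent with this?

117

Competitive equilibrium: 214 − 3q = 2.8 + 7q → q* = 21.12, p* = 150.64.
A tax t gives Δq = t/10 and wedge t, so DWL = t²/20.
t²/20 = 684.45 → t² = 13689 → t = 117.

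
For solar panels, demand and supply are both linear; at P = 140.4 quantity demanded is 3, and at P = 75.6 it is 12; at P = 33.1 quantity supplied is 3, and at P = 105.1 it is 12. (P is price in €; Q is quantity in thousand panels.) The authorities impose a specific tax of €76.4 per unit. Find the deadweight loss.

€192.01 thousand

Demand slope = (75.6 − 140.4)/(12 − 3) = −7.2, so P = 162 − 7.2Q.
Supply slope = (105.1 − 33.1)/(12 − 3) = 8, so P = 9.1 + 8Q.
Competitive equilibrium: 162 − 7.2Q = 9.1 + 8Q → Q* = 10.05921, P* = 89.57368.
With the tax, the buyer price exceeds the seller price by 76.4: (162 − 7.2Q) − (9.1 + 8Q) = 76.4 → Q' = 5.03289.
ΔQ = 10.05921 − 5.03289 = 5.02632; the wedge equals the tax, 76.4.
Welfare loss = ½ × 5.02632 × 76.4 = €192.01 thousand.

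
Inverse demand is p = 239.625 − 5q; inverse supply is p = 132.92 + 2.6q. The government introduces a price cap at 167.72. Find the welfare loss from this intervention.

1.63

Competitive equilibrium: 239.625 − 5q = 132.92 + 2.6q → q* = 14.0401, p* = 169.4243.
At the ceiling p = 167.72, quantity supplied = (167.72 − 132.92)/2.6 = 13.3846.
Willingness to pay at q' = 13.3846: 239.625 − 5·13.3846 = 172.702.
Δq = 14.0401 − 13.3846 = 0.6555; wedge = 172.702 − 167.72 = 4.982.
The triangle = ½ × 0.6555 × 4.982 = 1.63.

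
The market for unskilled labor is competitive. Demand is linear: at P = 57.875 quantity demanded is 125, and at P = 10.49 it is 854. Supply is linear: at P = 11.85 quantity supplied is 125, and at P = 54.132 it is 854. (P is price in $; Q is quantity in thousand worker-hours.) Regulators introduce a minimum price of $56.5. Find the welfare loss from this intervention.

$7664.89 thousand

Demand slope = (10.49 − 57.875)/(854 − 125) = −0.065, so P = 66 − 0.065Q.
Supply slope = (54.132 − 11.85)/(854 − 125) = 0.058, so P = 4.6 + 0.058Q.
Competitive equilibrium: 66 − 0.065Q = 4.6 + 0.058Q → Q* = 499.18699, P* = 33.55285.
At the floor P = 56.5, quantity demanded = (66 − 56.5)/0.065 = 146.15385.
Sellers' marginal cost at Q' = 146.15385: 4.6 + 0.058·146.15385 = 13.07692.
ΔQ = 499.18699 − 146.15385 = 353.03314; wedge = 56.5 − 13.07692 = 43.42308.
Deadweight loss = ½ × 353.03314 × 43.42308 = $7664.89 thousand.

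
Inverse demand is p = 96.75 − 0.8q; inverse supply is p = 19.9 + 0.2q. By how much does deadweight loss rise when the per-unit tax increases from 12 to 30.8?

402.32

Competitive equilibrium: 96.75 − 0.8q = 19.9 + 0.2q → q* = 76.85, p* = 35.27.
For a per-unit tax t: Δq = t/1, so DWL = ½·t·(t/1) = t²/2.
At t = 12: DWL = 72. At t = 30.8: DWL = 474.32.
Increase = 474.32 − 72 = 402.32.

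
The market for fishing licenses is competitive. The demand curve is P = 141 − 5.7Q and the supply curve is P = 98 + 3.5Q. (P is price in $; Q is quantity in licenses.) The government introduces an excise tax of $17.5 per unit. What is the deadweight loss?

$16.64

Competitive equilibrium: 141 − 5.7Q = 98 + 3.5Q → Q* = 4.6739, P* = 114.3587.
With the tax, the buyer price exceeds the seller price by 17.5: (141 − 5.7Q) − (98 + 3.5Q) = 17.5 → Q' = 2.7717.
ΔQ = 4.6739 − 2.7717 = 1.9022; the wedge equals the tax, 17.5.
Welfare loss = ½ × 1.9022 × 17.5 = $16.64.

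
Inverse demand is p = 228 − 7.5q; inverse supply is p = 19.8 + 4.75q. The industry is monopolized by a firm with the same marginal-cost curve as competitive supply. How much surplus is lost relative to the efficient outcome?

Competitive equilibrium: 228 − 7.5q = 19.8 + 4.75q → q* = 16.9959, p* = 100.5306.
Marginal revenue: MR = 228 − 15q. Set MR = MC: 228 − 15q = 19.8 + 4.75q → q_m = 10.5418.
Price p_m = 228 − 7.5·10.5418 = 148.9365; MC(q_m) = 19.8 + 4.75·10.5418 = 69.8736.
Competitive q* = 16.9959, so Δq = 6.4541; wedge = 148.9365 − 69.8736 = 79.0629.
Deadweight loss = ½ × 6.4541 × 79.0629 = 255.14.

255.14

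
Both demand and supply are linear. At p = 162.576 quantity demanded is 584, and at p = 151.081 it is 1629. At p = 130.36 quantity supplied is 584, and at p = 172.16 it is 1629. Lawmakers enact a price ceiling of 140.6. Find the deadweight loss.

Demand slope = (151.081 − 162.576)/(1629 − 584) = −0.011, so p = 169 − 0.011q.
Supply slope = (172.16 − 130.36)/(1629 − 584) = 0.04, so p = 107 + 0.04q.
Competitive equilibrium: 169 − 0.011q = 107 + 0.04q → q* = 1215.6863, p* = 155.6275.
At the ceiling p = 140.6, quantity supplied = (140.6 − 107)/0.04 = 840.
Willingness to pay at q' = 840: 169 − 0.011·840 = 159.76.
Δq = 1215.6863 − 840 = 375.6863; wedge = 159.76 − 140.6 = 19.16.
DWL = ½ × 375.6863 × 19.16 = 3599.07.

3599.07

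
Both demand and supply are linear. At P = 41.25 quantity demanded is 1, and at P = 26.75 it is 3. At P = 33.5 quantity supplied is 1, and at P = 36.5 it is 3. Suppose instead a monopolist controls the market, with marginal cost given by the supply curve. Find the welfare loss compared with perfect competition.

3.19

Demand slope = (26.75 − 41.25)/(3 − 1) = −7.25, so P = 48.5 − 7.25Q.
Supply slope = (36.5 − 33.5)/(3 − 1) = 1.5, so P = 32 + 1.5Q.
Competitive equilibrium: 48.5 − 7.25Q = 32 + 1.5Q → Q* = 1.8857, P* = 34.8286.
Marginal revenue: MR = 48.5 − 14.5Q. Set MR = MC: 48.5 − 14.5Q = 32 + 1.5Q → Q_m = 1.0313.
Price P_m = 48.5 − 7.25·1.0313 = 41.0231; MC(Q_m) = 32 + 1.5·1.0313 = 33.547.
Competitive Q* = 1.8857, so ΔQ = 0.8544; wedge = 41.0231 − 33.547 = 7.4761.
DWL = ½ × 0.8544 × 7.4761 = 3.19.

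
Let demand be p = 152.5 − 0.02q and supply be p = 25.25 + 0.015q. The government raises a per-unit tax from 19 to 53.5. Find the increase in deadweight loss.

35732.14

Competitive equilibrium: 152.5 − 0.02q = 25.25 + 0.015q → q* = 3635.7143, p* = 79.7857.
For a per-unit tax t: Δq = t/0.035, so DWL = ½·t·(t/0.035) = t²/0.07.
At t = 19: DWL = 5157.143. At t = 53.5: DWL = 40889.286.
Increase = 40889.286 − 5157.143 = 35732.14.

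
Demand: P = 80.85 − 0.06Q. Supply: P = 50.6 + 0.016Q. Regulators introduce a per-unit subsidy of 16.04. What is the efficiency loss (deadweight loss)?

Competitive equilibrium: 80.85 − 0.06Q = 50.6 + 0.016Q → Q* = 398.0263, P* = 56.9684.
The subsidy lowers effective supply by 16.04: P = 34.56 + 0.016Q.
New quantity: 80.85 − 0.06Q = 34.56 + 0.016Q → Q' = 609.0789.
Overproduction ΔQ = 609.0789 − 398.0263 = 211.0526; wedge = subsidy = 16.04.
Welfare loss = ½ × 211.0526 × 16.04 = 1692.64.

1692.64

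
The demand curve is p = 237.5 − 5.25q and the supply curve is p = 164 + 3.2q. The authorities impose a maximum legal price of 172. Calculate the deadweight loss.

Competitive equilibrium: 237.5 − 5.25q = 164 + 3.2q → q* = 8.6982, p* = 191.8343.
At the ceiling p = 172, quantity supplied = (172 − 164)/3.2 = 2.5.
Willingness to pay at q' = 2.5: 237.5 − 5.25·2.5 = 224.375.
Δq = 8.6982 − 2.5 = 6.1982; wedge = 224.375 − 172 = 52.375.
Welfare loss = ½ × 6.1982 × 52.375 = 162.32.

162.32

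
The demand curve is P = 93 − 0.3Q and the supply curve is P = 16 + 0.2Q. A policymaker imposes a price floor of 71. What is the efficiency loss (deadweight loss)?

1626.78

Competitive equilibrium: 93 − 0.3Q = 16 + 0.2Q → Q* = 154, P* = 46.8.
At the floor P = 71, quantity demanded = (93 − 71)/0.3 = 73.3333.
Sellers' marginal cost at Q' = 73.3333: 16 + 0.2·73.3333 = 30.6667.
ΔQ = 154 − 73.3333 = 80.6667; wedge = 71 − 30.6667 = 40.3333.
DWL = ½ × 80.6667 × 40.3333 = 1626.78.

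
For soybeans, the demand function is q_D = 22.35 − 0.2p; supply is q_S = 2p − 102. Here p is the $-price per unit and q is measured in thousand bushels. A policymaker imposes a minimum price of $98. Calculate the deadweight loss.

In inverse form: demand p = 111.75 − 5q, supply p = 51 + 0.5q.
Competitive equilibrium: 111.75 − 5q = 51 + 0.5q → q* = 11.0455, p* = 56.5227.
At the floor p = 98, quantity demanded = (111.75 − 98)/5 = 2.75.
Sellers' marginal cost at q' = 2.75: 51 + 0.5·2.75 = 52.375.
Δq = 11.0455 − 2.75 = 8.2955; wedge = 98 − 52.375 = 45.625.
Welfare loss = ½ × 8.2955 × 45.625 = $189.24 thousand.

$189.24 thousand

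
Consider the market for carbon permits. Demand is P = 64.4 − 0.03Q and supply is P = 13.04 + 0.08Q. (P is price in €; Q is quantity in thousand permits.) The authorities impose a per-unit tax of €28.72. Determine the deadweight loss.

Competitive equilibrium: 64.4 − 0.03Q = 13.04 + 0.08Q → Q* = 466.9091, P* = 50.3927.
With the tax, the buyer price exceeds the seller price by 28.72: (64.4 − 0.03Q) − (13.04 + 0.08Q) = 28.72 → Q' = 205.8182.
ΔQ = 466.9091 − 205.8182 = 261.0909; the wedge equals the tax, 28.72.
DWL = ½ × 261.0909 × 28.72 = €3749.27 thousand.

€3749.27 thousand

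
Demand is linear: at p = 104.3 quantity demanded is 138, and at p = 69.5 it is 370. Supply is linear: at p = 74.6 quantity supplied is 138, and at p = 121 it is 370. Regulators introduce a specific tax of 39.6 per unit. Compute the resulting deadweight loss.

2240.23

Demand slope = (69.5 − 104.3)/(370 − 138) = −0.15, so p = 125 − 0.15q.
Supply slope = (121 − 74.6)/(370 − 138) = 0.2, so p = 47 + 0.2q.
Competitive equilibrium: 125 − 0.15q = 47 + 0.2q → q* = 222.8571, p* = 91.5714.
With the tax, the buyer price exceeds the seller price by 39.6: (125 − 0.15q) − (47 + 0.2q) = 39.6 → q' = 109.7143.
Δq = 222.8571 − 109.7143 = 113.1428; the wedge equals the tax, 39.6.
The triangle = ½ × 113.1428 × 39.6 = 2240.23.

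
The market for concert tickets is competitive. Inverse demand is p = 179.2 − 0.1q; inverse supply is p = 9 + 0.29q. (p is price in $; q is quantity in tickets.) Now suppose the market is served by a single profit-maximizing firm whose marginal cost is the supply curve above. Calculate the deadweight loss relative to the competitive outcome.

$1546.79

Competitive equilibrium: 179.2 − 0.1q = 9 + 0.29q → q* = 436.41026, p* = 135.55897.
Marginal revenue: MR = 179.2 − 0.2q. Set MR = MC: 179.2 − 0.2q = 9 + 0.29q → q_m = 347.34694.
Price p_m = 179.2 − 0.1·347.34694 = 144.46531; MC(q_m) = 9 + 0.29·347.34694 = 109.73061.
Competitive q* = 436.41026, so Δq = 89.06332; wedge = 144.46531 − 109.73061 = 34.7347.
Welfare loss = ½ × 89.06332 × 34.7347 = $1546.79.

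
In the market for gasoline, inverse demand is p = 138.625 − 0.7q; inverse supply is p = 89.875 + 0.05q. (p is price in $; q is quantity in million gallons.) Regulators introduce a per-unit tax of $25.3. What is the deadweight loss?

Competitive equilibrium: 138.625 − 0.7q = 89.875 + 0.05q → q* = 65, p* = 93.125.
With the tax, the buyer price exceeds the seller price by 25.3: (138.625 − 0.7q) − (89.875 + 0.05q) = 25.3 → q' = 31.2667.
Δq = 65 − 31.2667 = 33.7333; the wedge equals the tax, 25.3.
Deadweight loss = ½ × 33.7333 × 25.3 = $426.73 million.

$426.73 million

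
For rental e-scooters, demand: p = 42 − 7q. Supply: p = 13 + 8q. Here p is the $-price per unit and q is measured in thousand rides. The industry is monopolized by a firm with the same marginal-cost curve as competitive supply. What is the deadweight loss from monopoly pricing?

$2.84 thousand

Competitive equilibrium: 42 − 7q = 13 + 8q → q* = 1.9333, p* = 28.4667.
Marginal revenue: MR = 42 − 14q. Set MR = MC: 42 − 14q = 13 + 8q → q_m = 1.3182.
Price p_m = 42 − 7·1.3182 = 32.7726; MC(q_m) = 13 + 8·1.3182 = 23.5456.
Competitive q* = 1.9333, so Δq = 0.6151; wedge = 32.7726 − 23.5456 = 9.227.
Deadweight loss = ½ × 0.6151 × 9.227 = $2.84 thousand.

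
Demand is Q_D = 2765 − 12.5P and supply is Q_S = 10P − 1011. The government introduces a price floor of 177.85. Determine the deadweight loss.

In inverse form: demand P = 221.2 − 0.08Q, supply P = 101.1 + 0.1Q.
Competitive equilibrium: 221.2 − 0.08Q = 101.1 + 0.1Q → Q* = 667.2222, P* = 167.8222.
At the floor P = 177.85, quantity demanded = (221.2 − 177.85)/0.08 = 541.875.
Sellers' marginal cost at Q' = 541.875: 101.1 + 0.1·541.875 = 155.2875.
ΔQ = 667.2222 − 541.875 = 125.3472; wedge = 177.85 − 155.2875 = 22.5625.
DWL = ½ × 125.3472 × 22.5625 = 1414.07.

1414.07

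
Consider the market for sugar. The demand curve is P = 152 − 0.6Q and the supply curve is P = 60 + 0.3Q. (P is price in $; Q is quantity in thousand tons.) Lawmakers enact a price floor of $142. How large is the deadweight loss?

Competitive equilibrium: 152 − 0.6Q = 60 + 0.3Q → Q* = 102.2222, P* = 90.6667.
At the floor P = 142, quantity demanded = (152 − 142)/0.6 = 16.6667.
Sellers' marginal cost at Q' = 16.6667: 60 + 0.3·16.6667 = 65.
ΔQ = 102.2222 − 16.6667 = 85.5555; wedge = 142 − 65 = 77.
DWL = ½ × 85.5555 × 77 = $3293.89 thousand.

$3293.89 thousand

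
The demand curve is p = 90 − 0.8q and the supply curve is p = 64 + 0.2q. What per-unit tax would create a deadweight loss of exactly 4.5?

3

Competitive equilibrium: 90 − 0.8q = 64 + 0.2q → q* = 26, p* = 69.2.
A tax t gives Δq = t/1 and wedge t, so DWL = t²/2.
t²/2 = 4.5 → t² = 9 → t = 3.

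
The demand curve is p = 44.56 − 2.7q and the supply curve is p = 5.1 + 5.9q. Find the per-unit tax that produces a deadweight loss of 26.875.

21.5

Competitive equilibrium: 44.56 − 2.7q = 5.1 + 5.9q → q* = 4.5884, p* = 32.1714.
A tax t gives Δq = t/8.6 and wedge t, so DWL = t²/17.2.
t²/17.2 = 26.875 → t² = 462.25 → t = 21.5.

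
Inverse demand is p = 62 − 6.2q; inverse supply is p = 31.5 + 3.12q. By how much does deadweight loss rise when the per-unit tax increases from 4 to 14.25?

10.04

Competitive equilibrium: 62 − 6.2q = 31.5 + 3.12q → q* = 3.2725, p* = 41.7103.
For a per-unit tax t: Δq = t/9.32, so DWL = ½·t·(t/9.32) = t²/18.64.
At t = 4: DWL = 0.858. At t = 14.25: DWL = 10.894.
Increase = 10.894 − 0.858 = 10.04.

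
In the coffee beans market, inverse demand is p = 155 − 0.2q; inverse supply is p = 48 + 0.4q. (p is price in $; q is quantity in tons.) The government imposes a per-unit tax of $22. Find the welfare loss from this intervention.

$403.33

Competitive equilibrium: 155 − 0.2q = 48 + 0.4q → q* = 178.3333, p* = 119.3333.
With the tax, the buyer price exceeds the seller price by 22: (155 − 0.2q) − (48 + 0.4q) = 22 → q' = 141.6667.
Δq = 178.3333 − 141.6667 = 36.6666; the wedge equals the tax, 22.
DWL = ½ × 36.6666 × 22 = $403.33.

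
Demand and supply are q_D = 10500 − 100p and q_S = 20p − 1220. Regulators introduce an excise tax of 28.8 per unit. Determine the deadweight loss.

6912

In inverse form: demand p = 105 − 0.01q, supply p = 61 + 0.05q.
Competitive equilibrium: 105 − 0.01q = 61 + 0.05q → q* = 733.3333, p* = 97.6667.
With the tax, the buyer price exceeds the seller price by 28.8: (105 − 0.01q) − (61 + 0.05q) = 28.8 → q' = 253.3333.
Δq = 733.3333 − 253.3333 = 480; the wedge equals the tax, 28.8.
The triangle = ½ × 480 × 28.8 = 6912.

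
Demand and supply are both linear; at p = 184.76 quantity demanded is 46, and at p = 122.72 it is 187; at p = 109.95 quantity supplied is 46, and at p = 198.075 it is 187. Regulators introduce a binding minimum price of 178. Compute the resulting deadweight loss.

Demand slope = (122.72 − 184.76)/(187 − 46) = −0.44, so p = 205 − 0.44q.
Supply slope = (198.075 − 109.95)/(187 − 46) = 0.625, so p = 81.2 + 0.625q.
Competitive equilibrium: 205 − 0.44q = 81.2 + 0.625q → q* = 116.2441, p* = 153.8526.
At the floor p = 178, quantity demanded = (205 − 178)/0.44 = 61.3636.
Sellers' marginal cost at q' = 61.3636: 81.2 + 0.625·61.3636 = 119.5523.
Δq = 116.2441 − 61.3636 = 54.8805; wedge = 178 − 119.5523 = 58.4477.
The triangle = ½ × 54.8805 × 58.4477 = 1603.82.

1603.82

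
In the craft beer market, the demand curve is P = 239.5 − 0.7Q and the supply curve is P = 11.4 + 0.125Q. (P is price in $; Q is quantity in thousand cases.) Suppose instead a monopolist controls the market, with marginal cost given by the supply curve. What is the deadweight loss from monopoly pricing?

Competitive equilibrium: 239.5 − 0.7Q = 11.4 + 0.125Q → Q* = 276.48485, P* = 45.96061.
Marginal revenue: MR = 239.5 − 1.4Q. Set MR = MC: 239.5 − 1.4Q = 11.4 + 0.125Q → Q_m = 149.57377.
Price P_m = 239.5 − 0.7·149.57377 = 134.79836; MC(Q_m) = 11.4 + 0.125·149.57377 = 30.09672.
Competitive Q* = 276.48485, so ΔQ = 126.91108; wedge = 134.79836 − 30.09672 = 104.70164.
DWL = ½ × 126.91108 × 104.70164 = $6643.90 thousand.

$6643.90 thousand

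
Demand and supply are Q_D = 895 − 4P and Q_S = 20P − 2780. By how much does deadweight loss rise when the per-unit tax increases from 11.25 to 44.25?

In inverse form: demand P = 223.75 − 0.25Q, supply P = 139 + 0.05Q.
Competitive equilibrium: 223.75 − 0.25Q = 139 + 0.05Q → Q* = 282.5, P* = 153.125.
For a per-unit tax t: ΔQ = t/0.3, so DWL = ½·t·(t/0.3) = t²/0.6.
At t = 11.25: DWL = 210.938. At t = 44.25: DWL = 3263.438.
Increase = 3263.438 − 210.938 = 3052.50.

3052.50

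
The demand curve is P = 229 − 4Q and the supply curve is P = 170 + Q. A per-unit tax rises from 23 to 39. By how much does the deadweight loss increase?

Competitive equilibrium: 229 − 4Q = 170 + Q → Q* = 11.8, P* = 181.8.
For a per-unit tax t: ΔQ = t/5, so DWL = ½·t·(t/5) = t²/10.
At t = 23: DWL = 52.9. At t = 39: DWL = 152.1.
Increase = 152.1 − 52.9 = 99.20.

99.20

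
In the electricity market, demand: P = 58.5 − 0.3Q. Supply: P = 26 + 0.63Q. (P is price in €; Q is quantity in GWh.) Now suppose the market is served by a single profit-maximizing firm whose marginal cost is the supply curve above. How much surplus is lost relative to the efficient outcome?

Competitive equilibrium: 58.5 − 0.3Q = 26 + 0.63Q → Q* = 34.9462, P* = 48.0161.
Marginal revenue: MR = 58.5 − 0.6Q. Set MR = MC: 58.5 − 0.6Q = 26 + 0.63Q → Q_m = 26.4228.
Price P_m = 58.5 − 0.3·26.4228 = 50.5732; MC(Q_m) = 26 + 0.63·26.4228 = 42.6464.
Competitive Q* = 34.9462, so ΔQ = 8.5234; wedge = 50.5732 − 42.6464 = 7.9268.
Welfare loss = ½ × 8.5234 × 7.9268 = €33.78.

€33.78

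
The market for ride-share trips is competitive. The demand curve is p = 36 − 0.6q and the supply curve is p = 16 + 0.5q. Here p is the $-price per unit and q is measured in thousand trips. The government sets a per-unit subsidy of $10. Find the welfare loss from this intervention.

Competitive equilibrium: 36 − 0.6q = 16 + 0.5q → q* = 18.1818, p* = 25.0909.
The subsidy lowers effective supply by 10: p = 6 + 0.5q.
New quantity: 36 − 0.6q = 6 + 0.5q → q' = 27.2727.
Overproduction Δq = 27.2727 − 18.1818 = 9.0909; wedge = subsidy = 10.
DWL = ½ × 9.0909 × 10 = $45.45 thousand.

$45.45 thousand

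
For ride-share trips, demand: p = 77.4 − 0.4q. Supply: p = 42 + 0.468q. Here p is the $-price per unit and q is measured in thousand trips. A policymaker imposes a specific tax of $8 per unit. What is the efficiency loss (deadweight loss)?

$36.87 thousand

Competitive equilibrium: 77.4 − 0.4q = 42 + 0.468q → q* = 40.7834, p* = 61.0866.
With the tax, the buyer price exceeds the seller price by 8: (77.4 − 0.4q) − (42 + 0.468q) = 8 → q' = 31.5668.
Δq = 40.7834 − 31.5668 = 9.2166; the wedge equals the tax, 8.
Welfare loss = ½ × 9.2166 × 8 = $36.87 thousand.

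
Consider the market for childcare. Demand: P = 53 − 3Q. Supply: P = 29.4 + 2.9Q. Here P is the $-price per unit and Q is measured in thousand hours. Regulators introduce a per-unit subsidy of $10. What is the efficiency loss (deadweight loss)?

Competitive equilibrium: 53 − 3Q = 29.4 + 2.9Q → Q* = 4, P* = 41.
The subsidy lowers effective supply by 10: P = 19.4 + 2.9Q.
New quantity: 53 − 3Q = 19.4 + 2.9Q → Q' = 5.6949.
Overproduction ΔQ = 5.6949 − 4 = 1.6949; wedge = subsidy = 10.
Deadweight loss = ½ × 1.6949 × 10 = $8.47 thousand.

$8.47 thousand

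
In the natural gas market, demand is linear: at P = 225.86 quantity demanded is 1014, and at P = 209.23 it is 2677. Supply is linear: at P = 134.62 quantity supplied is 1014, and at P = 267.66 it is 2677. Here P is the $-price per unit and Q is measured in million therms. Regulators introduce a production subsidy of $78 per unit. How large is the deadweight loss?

$33800 million

Demand slope = (209.23 − 225.86)/(2677 − 1014) = −0.01, so P = 236 − 0.01Q.
Supply slope = (267.66 − 134.62)/(2677 − 1014) = 0.08, so P = 53.5 + 0.08Q.
Competitive equilibrium: 236 − 0.01Q = 53.5 + 0.08Q → Q* = 2027.7778, P* = 215.7222.
The subsidy lowers effective supply by 78: P = 0.08Q − 24.5.
New quantity: 236 − 0.01Q = 0.08Q − 24.5 → Q' = 2894.4444.
Overproduction ΔQ = 2894.4444 − 2027.7778 = 866.6666; wedge = subsidy = 78.
DWL = ½ × 866.6666 × 78 = $33800 million.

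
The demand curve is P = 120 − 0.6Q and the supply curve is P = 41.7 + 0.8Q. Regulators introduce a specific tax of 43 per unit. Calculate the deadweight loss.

Competitive equilibrium: 120 − 0.6Q = 41.7 + 0.8Q → Q* = 55.9286, P* = 86.4429.
With the tax, the buyer price exceeds the seller price by 43: (120 − 0.6Q) − (41.7 + 0.8Q) = 43 → Q' = 25.2143.
ΔQ = 55.9286 − 25.2143 = 30.7143; the wedge equals the tax, 43.
Welfare loss = ½ × 30.7143 × 43 = 660.36.

660.36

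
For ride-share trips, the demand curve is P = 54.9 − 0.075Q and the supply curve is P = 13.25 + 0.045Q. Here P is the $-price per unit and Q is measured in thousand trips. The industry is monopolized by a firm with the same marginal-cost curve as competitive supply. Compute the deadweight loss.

Competitive equilibrium: 54.9 − 0.075Q = 13.25 + 0.045Q → Q* = 347.08333, P* = 28.86875.
Marginal revenue: MR = 54.9 − 0.15Q. Set MR = MC: 54.9 − 0.15Q = 13.25 + 0.045Q → Q_m = 213.58974.
Price P_m = 54.9 − 0.075·213.58974 = 38.88077; MC(Q_m) = 13.25 + 0.045·213.58974 = 22.86154.
Competitive Q* = 347.08333, so ΔQ = 133.49359; wedge = 38.88077 − 22.86154 = 16.01923.
DWL = ½ × 133.49359 × 16.01923 = $1069.23 thousand.

$1069.23 thousand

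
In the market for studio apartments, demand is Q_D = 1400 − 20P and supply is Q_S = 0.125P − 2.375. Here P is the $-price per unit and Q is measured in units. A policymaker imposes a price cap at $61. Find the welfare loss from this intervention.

$4.74

In inverse form: demand P = 70 − 0.05Q, supply P = 19 + 8Q.
Competitive equilibrium: 70 − 0.05Q = 19 + 8Q → Q* = 6.3354, P* = 69.6832.
At the ceiling P = 61, quantity supplied = (61 − 19)/8 = 5.25.
Willingness to pay at Q' = 5.25: 70 − 0.05·5.25 = 69.7375.
ΔQ = 6.3354 − 5.25 = 1.0854; wedge = 69.7375 − 61 = 8.7375.
DWL = ½ × 1.0854 × 8.7375 = $4.74.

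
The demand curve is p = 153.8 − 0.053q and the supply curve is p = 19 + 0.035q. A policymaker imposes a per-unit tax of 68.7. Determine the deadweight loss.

Competitive equilibrium: 153.8 − 0.053q = 19 + 0.035q → q* = 1531.8182, p* = 72.6136.
With the tax, the buyer price exceeds the seller price by 68.7: (153.8 − 0.053q) − (19 + 0.035q) = 68.7 → q' = 751.1364.
Δq = 1531.8182 − 751.1364 = 780.6818; the wedge equals the tax, 68.7.
Deadweight loss = ½ × 780.6818 × 68.7 = 26816.42.

26816.42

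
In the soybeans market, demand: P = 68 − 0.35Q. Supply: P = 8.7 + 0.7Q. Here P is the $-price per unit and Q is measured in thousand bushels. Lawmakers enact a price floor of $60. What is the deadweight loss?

Competitive equilibrium: 68 − 0.35Q = 8.7 + 0.7Q → Q* = 56.4762, P* = 48.2333.
At the floor P = 60, quantity demanded = (68 − 60)/0.35 = 22.8571.
Sellers' marginal cost at Q' = 22.8571: 8.7 + 0.7·22.8571 = 24.7.
ΔQ = 56.4762 − 22.8571 = 33.6191; wedge = 60 − 24.7 = 35.3.
DWL = ½ × 33.6191 × 35.3 = $593.38 thousand.

$593.38 thousand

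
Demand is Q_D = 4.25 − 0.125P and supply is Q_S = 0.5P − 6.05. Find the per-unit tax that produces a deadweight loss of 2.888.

In inverse form: demand P = 34 − 8Q, supply P = 12.1 + 2Q.
Competitive equilibrium: 34 − 8Q = 12.1 + 2Q → Q* = 2.19, P* = 16.48.
A tax t gives ΔQ = t/10 and wedge t, so DWL = t²/20.
t²/20 = 2.888 → t² = 57.76 → t = 7.6.

7.6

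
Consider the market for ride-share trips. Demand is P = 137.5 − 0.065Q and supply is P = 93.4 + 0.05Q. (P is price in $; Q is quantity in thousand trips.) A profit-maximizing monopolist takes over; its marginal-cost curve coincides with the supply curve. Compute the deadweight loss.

Competitive equilibrium: 137.5 − 0.065Q = 93.4 + 0.05Q → Q* = 383.4783, P* = 112.5739.
Marginal revenue: MR = 137.5 − 0.13Q. Set MR = MC: 137.5 − 0.13Q = 93.4 + 0.05Q → Q_m = 245.
Price P_m = 137.5 − 0.065·245 = 121.575; MC(Q_m) = 93.4 + 0.05·245 = 105.65.
Competitive Q* = 383.4783, so ΔQ = 138.4783; wedge = 121.575 − 105.65 = 15.925.
DWL = ½ × 138.4783 × 15.925 = $1102.63 thousand.

$1102.63 thousand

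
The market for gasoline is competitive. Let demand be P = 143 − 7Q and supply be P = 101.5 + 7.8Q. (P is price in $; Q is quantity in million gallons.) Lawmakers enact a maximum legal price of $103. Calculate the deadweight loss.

$50.48 million

Competitive equilibrium: 143 − 7Q = 101.5 + 7.8Q → Q* = 2.8041, P* = 123.3716.
At the ceiling P = 103, quantity supplied = (103 − 101.5)/7.8 = 0.1923.
Willingness to pay at Q' = 0.1923: 143 − 7·0.1923 = 141.6539.
ΔQ = 2.8041 − 0.1923 = 2.6118; wedge = 141.6539 − 103 = 38.6539.
Deadweight loss = ½ × 2.6118 × 38.6539 = $50.48 million.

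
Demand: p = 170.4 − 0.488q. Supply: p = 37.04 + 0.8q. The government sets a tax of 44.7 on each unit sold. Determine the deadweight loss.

775.66

Competitive equilibrium: 170.4 − 0.488q = 37.04 + 0.8q → q* = 103.5404, p* = 119.8723.
With the tax, the buyer price exceeds the seller price by 44.7: (170.4 − 0.488q) − (37.04 + 0.8q) = 44.7 → q' = 68.8354.
Δq = 103.5404 − 68.8354 = 34.705; the wedge equals the tax, 44.7.
The triangle = ½ × 34.705 × 44.7 = 775.66.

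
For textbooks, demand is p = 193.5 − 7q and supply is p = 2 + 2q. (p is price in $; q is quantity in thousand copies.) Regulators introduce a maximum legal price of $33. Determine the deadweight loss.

Competitive equilibrium: 193.5 − 7q = 2 + 2q → q* = 21.2778, p* = 44.5556.
At the ceiling p = 33, quantity supplied = (33 − 2)/2 = 15.5.
Willingness to pay at q' = 15.5: 193.5 − 7·15.5 = 85.
Δq = 21.2778 − 15.5 = 5.7778; wedge = 85 − 33 = 52.
DWL = ½ × 5.7778 × 52 = $150.22 thousand.

$150.22 thousand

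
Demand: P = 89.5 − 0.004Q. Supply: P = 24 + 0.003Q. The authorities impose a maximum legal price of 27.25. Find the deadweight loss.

239595.73

Competitive equilibrium: 89.5 − 0.004Q = 24 + 0.003Q → Q* = 9357.1428571, P* = 52.0714286.
At the ceiling P = 27.25, quantity supplied = (27.25 − 24)/0.003 = 1083.3333333.
Willingness to pay at Q' = 1083.3333333: 89.5 − 0.004·1083.3333333 = 85.1666667.
ΔQ = 9357.1428571 − 1083.3333333 = 8273.8095238; wedge = 85.1666667 − 27.25 = 57.9166667.
DWL = ½ × 8273.8095238 × 57.9166667 = 239595.73.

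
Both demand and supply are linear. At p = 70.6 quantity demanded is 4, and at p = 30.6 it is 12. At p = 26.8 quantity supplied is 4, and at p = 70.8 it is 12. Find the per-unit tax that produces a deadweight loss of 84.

Demand slope = (30.6 − 70.6)/(12 − 4) = −5, so p = 90.6 − 5q.
Supply slope = (70.8 − 26.8)/(12 − 4) = 5.5, so p = 4.8 + 5.5q.
Competitive equilibrium: 90.6 − 5q = 4.8 + 5.5q → q* = 8.1714, p* = 49.7429.
A tax t gives Δq = t/10.5 and wedge t, so DWL = t²/21.
t²/21 = 84 → t² = 1764 → t = 42.

42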